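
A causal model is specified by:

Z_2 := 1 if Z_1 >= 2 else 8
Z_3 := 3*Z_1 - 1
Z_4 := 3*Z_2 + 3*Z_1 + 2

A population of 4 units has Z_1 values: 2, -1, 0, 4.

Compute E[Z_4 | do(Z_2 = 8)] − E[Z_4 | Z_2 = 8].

The intervention sets Z_2=8 in all 4 units regardless of Z_1. Recomputing Z_4 per unit gives 32, 23, 26, 38; average 29.75.
E[Z_4|Z_2=8] averages over only the 2 units with Z_2=8 (Z_1 = -1, 0): Z_4 = 23, 26, mean 24.5.
Difference = 29.75 − 24.5 = 5.25.

5.25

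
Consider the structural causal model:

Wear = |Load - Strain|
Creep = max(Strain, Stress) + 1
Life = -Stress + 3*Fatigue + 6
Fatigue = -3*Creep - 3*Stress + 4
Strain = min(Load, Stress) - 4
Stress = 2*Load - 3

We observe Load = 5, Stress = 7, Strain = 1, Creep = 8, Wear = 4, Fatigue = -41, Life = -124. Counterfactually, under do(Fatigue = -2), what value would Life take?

Intervening sets Fatigue = -2 and removes its equation (Fatigue = -3*Creep - 3*Stress + 4).
Stress = 2*Load - 3  [with Load=5]  = 7
Life = -Stress + 3*Fatigue + 6  [with Stress=7, Fatigue=-2]  = -7

-7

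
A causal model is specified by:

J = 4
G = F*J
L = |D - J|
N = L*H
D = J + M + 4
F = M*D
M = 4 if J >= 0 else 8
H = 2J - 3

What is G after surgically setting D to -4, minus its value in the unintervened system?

The intervention breaks the incoming arrows to D: D = J + M + 4 no longer applies, and D = -4.
M = 4 if J >= 0 else 8  [with J=4]  = 4
F = M*D  [with M=4, D=-4]  = -16
G = F*J  [with F=-16, J=4]  = -64
Without intervention: M = 4 if J >= 0 else 8  [with J=4]  = 4; D = J + M + 4  [with J=4, M=4]  = 12; F = M*D  [with M=4, D=12]  = 48; G = F*J  [with F=48, J=4]  = 192.
Change = -64 − 192 = -256.

-256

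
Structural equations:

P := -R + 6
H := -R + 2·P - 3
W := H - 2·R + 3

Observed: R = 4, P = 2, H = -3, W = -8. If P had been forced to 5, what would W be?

-2

Under do(P=5), the mechanism P := -R + 6 is discarded; P is fixed at 5.
H = -R + 2·P - 3  [with R=4, P=5]  = 3
W = H - 2·R + 3  [with H=3, R=4]  = -2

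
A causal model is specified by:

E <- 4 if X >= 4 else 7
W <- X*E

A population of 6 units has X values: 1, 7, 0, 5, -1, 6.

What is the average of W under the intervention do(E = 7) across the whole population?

21

do(E=7) breaks E's dependence on X. With E=7 fixed, W across the units is 7, 49, 0, 35, -7, 42, mean 21.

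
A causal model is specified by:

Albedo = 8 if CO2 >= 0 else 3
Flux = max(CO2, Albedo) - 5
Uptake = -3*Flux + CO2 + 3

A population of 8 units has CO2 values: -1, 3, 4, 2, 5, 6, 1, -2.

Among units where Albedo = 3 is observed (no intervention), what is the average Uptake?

7.5

Conditioning on Albedo=3 selects the 2 unit(s) with CO2 ∈ {-1, -2}. Their Uptake values: 8, 7. Mean = 7.5.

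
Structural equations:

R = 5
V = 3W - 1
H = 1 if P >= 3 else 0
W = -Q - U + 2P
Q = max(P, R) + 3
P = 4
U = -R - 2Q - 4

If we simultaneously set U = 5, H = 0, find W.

-5

Setting U = 5, H = 0 by intervention discards those variables' equations.
Q = max(P, R) + 3  [with P=4, R=5]  = 8
W = -Q - U + 2P  [with Q=8, U=5, P=4]  = -5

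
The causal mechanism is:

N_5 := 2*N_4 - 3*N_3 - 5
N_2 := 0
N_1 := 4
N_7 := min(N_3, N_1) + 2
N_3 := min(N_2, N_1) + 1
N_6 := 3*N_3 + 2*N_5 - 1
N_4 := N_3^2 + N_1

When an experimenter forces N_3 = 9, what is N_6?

302

The intervention breaks the incoming arrows to N_3: N_3 := min(N_2, N_1) + 1 no longer applies, and N_3 = 9.
N_4 = N_3^2 + N_1  [with N_3=9, N_1=4]  = 85
N_5 = 2*N_4 - 3*N_3 - 5  [with N_4=85, N_3=9]  = 138
N_6 = 3*N_3 + 2*N_5 - 1  [with N_3=9, N_5=138]  = 302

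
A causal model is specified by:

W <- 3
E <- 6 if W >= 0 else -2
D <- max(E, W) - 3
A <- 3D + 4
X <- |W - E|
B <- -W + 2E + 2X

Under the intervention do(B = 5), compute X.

The intervention breaks the incoming arrows to B: B <- -W + 2E + 2X no longer applies, and B = 5.
Since X is not a descendant of the intervened variable, it is unaffected.
E = 6 if W >= 0 else -2  [with W=3]  = 6
X = |W - E|  [with W=3, E=6]  = 3

3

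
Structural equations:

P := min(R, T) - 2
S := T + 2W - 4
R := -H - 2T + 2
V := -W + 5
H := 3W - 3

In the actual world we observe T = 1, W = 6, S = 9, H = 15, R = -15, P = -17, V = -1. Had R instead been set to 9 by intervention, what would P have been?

-1

The intervention breaks the incoming arrows to R: R := -H - 2T + 2 no longer applies, and R = 9.
P = min(R, T) - 2  [with R=9, T=1]  = -1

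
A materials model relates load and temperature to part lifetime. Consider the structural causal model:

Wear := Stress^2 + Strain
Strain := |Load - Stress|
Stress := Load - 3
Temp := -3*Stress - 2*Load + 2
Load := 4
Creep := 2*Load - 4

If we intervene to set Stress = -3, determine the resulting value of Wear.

Under do(Stress=-3), the mechanism Stress := Load - 3 is discarded; Stress is fixed at -3.
Strain = |Load - Stress|  [with Load=4, Stress=-3]  = 7
Wear = Stress^2 + Strain  [with Stress=-3, Strain=7]  = 16

16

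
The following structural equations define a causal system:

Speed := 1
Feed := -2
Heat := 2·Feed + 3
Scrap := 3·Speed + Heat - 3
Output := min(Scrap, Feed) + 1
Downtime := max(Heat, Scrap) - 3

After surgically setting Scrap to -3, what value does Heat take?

Under do(Scrap=-3), the mechanism Scrap := 3·Speed + Heat - 3 is discarded; Scrap is fixed at -3.
Since Heat is not a descendant of the intervened variable, it is unaffected.
Heat = 2·Feed + 3  [with Feed=-2]  = -1

-1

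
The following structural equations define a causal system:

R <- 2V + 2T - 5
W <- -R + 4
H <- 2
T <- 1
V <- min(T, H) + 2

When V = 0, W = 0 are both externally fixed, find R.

-3

The joint intervention fixes V = 0, W = 0, removing each variable's own equation.
R = 2V + 2T - 5  [with V=0, T=1]  = -3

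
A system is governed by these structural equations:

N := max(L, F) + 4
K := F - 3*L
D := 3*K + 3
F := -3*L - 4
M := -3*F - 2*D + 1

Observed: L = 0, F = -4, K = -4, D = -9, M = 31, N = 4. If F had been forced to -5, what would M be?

40

do(F=-5) replaces the equation F := -3*L - 4 with the constant F = -5.
K = F - 3*L  [with F=-5, L=0]  = -5
D = 3*K + 3  [with K=-5]  = -12
M = -3*F - 2*D + 1  [with F=-5, D=-12]  = 40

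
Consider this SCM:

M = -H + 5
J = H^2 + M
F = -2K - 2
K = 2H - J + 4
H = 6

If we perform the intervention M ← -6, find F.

do(M=-6) replaces the equation M = -H + 5 with the constant M = -6.
J = H^2 + M  [with H=6, M=-6]  = 30
K = 2H - J + 4  [with H=6, J=30]  = -14
F = -2K - 2  [with K=-14]  = 26

26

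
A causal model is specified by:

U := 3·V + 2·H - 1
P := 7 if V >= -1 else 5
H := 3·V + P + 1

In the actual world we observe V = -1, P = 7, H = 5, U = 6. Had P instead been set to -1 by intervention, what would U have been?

-10

Under do(P=-1), the mechanism P := 7 if V >= -1 else 5 is discarded; P is fixed at -1.
H = 3·V + P + 1  [with V=-1, P=-1]  = -3
U = 3·V + 2·H - 1  [with V=-1, H=-3]  = -10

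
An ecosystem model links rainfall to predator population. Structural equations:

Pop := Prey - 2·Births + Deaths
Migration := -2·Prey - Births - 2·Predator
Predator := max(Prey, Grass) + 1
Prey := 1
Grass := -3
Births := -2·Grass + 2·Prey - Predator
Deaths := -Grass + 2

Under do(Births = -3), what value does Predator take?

2

Under do(Births=-3), the mechanism Births := -2·Grass + 2·Prey - Predator is discarded; Births is fixed at -3.
Since Predator is not a descendant of the intervened variable, it is unaffected.
Predator = max(Prey, Grass) + 1  [with Prey=1, Grass=-3]  = 2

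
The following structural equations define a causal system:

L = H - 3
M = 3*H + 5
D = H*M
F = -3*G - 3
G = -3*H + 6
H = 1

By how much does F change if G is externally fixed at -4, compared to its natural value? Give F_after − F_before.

Intervening sets G = -4 and removes its equation (G = -3*H + 6).
F = -3*G - 3  [with G=-4]  = 9
Without intervention: G = -3*H + 6  [with H=1]  = 3; F = -3*G - 3  [with G=3]  = -12.
Change = 9 − (-12) = 21.

21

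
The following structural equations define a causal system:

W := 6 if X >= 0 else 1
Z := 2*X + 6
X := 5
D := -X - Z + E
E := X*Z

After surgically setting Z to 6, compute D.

Under do(Z=6), the mechanism Z := 2*X + 6 is discarded; Z is fixed at 6.
E = X*Z  [with X=5, Z=6]  = 30
D = -X - Z + E  [with X=5, Z=6, E=30]  = 19

19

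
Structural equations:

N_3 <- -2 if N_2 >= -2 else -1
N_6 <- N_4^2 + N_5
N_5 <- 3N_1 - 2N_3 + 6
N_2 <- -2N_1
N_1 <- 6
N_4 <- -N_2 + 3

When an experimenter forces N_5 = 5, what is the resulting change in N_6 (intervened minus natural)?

-21

The intervention breaks the incoming arrows to N_5: N_5 <- 3N_1 - 2N_3 + 6 no longer applies, and N_5 = 5.
N_2 = -2N_1  [with N_1=6]  = -12
N_4 = -N_2 + 3  [with N_2=-12]  = 15
N_6 = N_4^2 + N_5  [with N_4=15, N_5=5]  = 230
Without intervention: N_2 = -2N_1  [with N_1=6]  = -12; N_3 = -2 if N_2 >= -2 else -1  [with N_2=-12]  = -1; N_4 = -N_2 + 3  [with N_2=-12]  = 15; N_5 = 3N_1 - 2N_3 + 6  [with N_1=6, N_3=-1]  = 26; N_6 = N_4^2 + N_5  [with N_4=15, N_5=26]  = 251.
Change = 230 − 251 = -21.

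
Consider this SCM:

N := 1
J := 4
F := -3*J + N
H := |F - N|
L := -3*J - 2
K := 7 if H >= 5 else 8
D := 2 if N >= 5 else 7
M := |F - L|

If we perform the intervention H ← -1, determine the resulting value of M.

3

do(H=-1) replaces the equation H := |F - N| with the constant H = -1.
No directed path runs from H to M, so M keeps its natural value.
F = -3*J + N  [with J=4, N=1]  = -11
L = -3*J - 2  [with J=4]  = -14
M = |F - L|  [with F=-11, L=-14]  = 3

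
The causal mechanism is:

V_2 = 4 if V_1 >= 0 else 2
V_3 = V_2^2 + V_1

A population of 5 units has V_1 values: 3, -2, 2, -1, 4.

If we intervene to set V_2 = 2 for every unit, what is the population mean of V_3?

5.2

Under do(V_2=2), V_2's equation is replaced by V_2=2 for every unit. Per-unit V_3: 7, 2, 6, 3, 8. Mean = 5.2.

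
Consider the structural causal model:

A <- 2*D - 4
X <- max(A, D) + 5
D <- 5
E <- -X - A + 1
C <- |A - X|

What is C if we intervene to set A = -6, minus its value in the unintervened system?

Under do(A=-6), the mechanism A <- 2*D - 4 is discarded; A is fixed at -6.
X = max(A, D) + 5  [with A=-6, D=5]  = 10
C = |A - X|  [with A=-6, X=10]  = 16
Without intervention: A = 2*D - 4  [with D=5]  = 6; X = max(A, D) + 5  [with A=6, D=5]  = 11; C = |A - X|  [with A=6, X=11]  = 5.
Change = 16 − 5 = 11.

11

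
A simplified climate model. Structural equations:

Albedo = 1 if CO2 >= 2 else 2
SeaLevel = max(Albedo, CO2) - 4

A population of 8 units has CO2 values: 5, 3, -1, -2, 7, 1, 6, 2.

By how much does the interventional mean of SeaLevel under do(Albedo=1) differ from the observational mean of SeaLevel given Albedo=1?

-1.35

do(Albedo=1) breaks Albedo's dependence on CO2. With Albedo=1 fixed, SeaLevel across the units is 1, -1, -3, -3, 3, -3, 2, -2, mean -0.75.
Observing Albedo=1 restricts to units where Albedo's equation naturally yields 1: CO2 ∈ {5, 3, 7, 6, 2}. In that subpopulation SeaLevel = 1, -1, 3, 2, -2, mean 0.6.
Difference = -0.75 − 0.6 = -1.35.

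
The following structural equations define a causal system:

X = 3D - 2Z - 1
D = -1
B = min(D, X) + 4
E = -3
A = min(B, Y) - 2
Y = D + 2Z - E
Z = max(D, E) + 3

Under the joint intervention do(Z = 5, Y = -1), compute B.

-10

The joint intervention fixes Z = 5, Y = -1, removing each variable's own equation.
X = 3D - 2Z - 1  [with D=-1, Z=5]  = -14
B = min(D, X) + 4  [with D=-1, X=-14]  = -10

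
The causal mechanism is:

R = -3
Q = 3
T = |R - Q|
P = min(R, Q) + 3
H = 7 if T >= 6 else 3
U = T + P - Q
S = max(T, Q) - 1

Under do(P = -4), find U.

-1

Under do(P=-4), the mechanism P = min(R, Q) + 3 is discarded; P is fixed at -4.
T = |R - Q|  [with R=-3, Q=3]  = 6
U = T + P - Q  [with T=6, P=-4, Q=3]  = -1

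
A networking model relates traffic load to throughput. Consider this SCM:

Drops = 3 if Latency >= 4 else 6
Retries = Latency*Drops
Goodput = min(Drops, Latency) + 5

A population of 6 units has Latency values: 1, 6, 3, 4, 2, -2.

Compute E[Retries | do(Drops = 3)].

Every unit gets Drops=3 under the intervention. Retries values become 3, 18, 9, 12, 6, -6; E[Retries|do(Drops=3)] = 7.

7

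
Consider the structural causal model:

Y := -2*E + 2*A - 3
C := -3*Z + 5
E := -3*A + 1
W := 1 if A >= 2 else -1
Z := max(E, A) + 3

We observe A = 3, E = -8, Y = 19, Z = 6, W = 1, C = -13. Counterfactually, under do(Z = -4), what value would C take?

Under do(Z=-4), the mechanism Z := max(E, A) + 3 is discarded; Z is fixed at -4.
C = -3*Z + 5  [with Z=-4]  = 17

17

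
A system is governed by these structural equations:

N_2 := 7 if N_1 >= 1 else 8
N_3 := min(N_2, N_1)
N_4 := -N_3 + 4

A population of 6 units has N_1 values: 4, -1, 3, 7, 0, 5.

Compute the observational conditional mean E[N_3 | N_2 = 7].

4.75

E[N_3|N_2=7] averages over only the 4 units with N_2=7 (N_1 = 4, 3, 7, 5): N_3 = 4, 3, 7, 5, mean 4.75.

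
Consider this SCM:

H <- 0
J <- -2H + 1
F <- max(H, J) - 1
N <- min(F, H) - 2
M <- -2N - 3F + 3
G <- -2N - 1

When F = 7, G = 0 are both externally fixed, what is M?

-14

The joint intervention fixes F = 7, G = 0, removing each variable's own equation.
N = min(F, H) - 2  [with F=7, H=0]  = -2
M = -2N - 3F + 3  [with N=-2, F=7]  = -14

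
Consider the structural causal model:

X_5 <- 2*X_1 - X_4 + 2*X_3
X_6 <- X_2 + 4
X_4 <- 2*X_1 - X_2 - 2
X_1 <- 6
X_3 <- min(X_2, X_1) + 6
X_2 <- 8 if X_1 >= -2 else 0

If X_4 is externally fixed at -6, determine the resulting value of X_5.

42

Intervening sets X_4 = -6 and removes its equation (X_4 <- 2*X_1 - X_2 - 2).
X_2 = 8 if X_1 >= -2 else 0  [with X_1=6]  = 8
X_3 = min(X_2, X_1) + 6  [with X_2=8, X_1=6]  = 12
X_5 = 2*X_1 - X_4 + 2*X_3  [with X_1=6, X_4=-6, X_3=12]  = 42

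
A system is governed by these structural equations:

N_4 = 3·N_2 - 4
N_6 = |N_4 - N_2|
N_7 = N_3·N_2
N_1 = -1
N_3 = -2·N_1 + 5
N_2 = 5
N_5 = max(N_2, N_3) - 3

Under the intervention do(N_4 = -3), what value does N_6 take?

Under do(N_4=-3), the mechanism N_4 = 3·N_2 - 4 is discarded; N_4 is fixed at -3.
N_6 = |N_4 - N_2|  [with N_4=-3, N_2=5]  = 8

8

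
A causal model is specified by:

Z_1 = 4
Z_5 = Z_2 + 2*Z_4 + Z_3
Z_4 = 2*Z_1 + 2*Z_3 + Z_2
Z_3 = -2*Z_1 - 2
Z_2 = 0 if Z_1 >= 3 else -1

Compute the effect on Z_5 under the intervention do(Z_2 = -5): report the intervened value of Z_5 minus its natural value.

do(Z_2=-5) replaces the equation Z_2 = 0 if Z_1 >= 3 else -1 with the constant Z_2 = -5.
Z_3 = -2*Z_1 - 2  [with Z_1=4]  = -10
Z_4 = 2*Z_1 + 2*Z_3 + Z_2  [with Z_1=4, Z_3=-10, Z_2=-5]  = -17
Z_5 = Z_2 + 2*Z_4 + Z_3  [with Z_2=-5, Z_4=-17, Z_3=-10]  = -49
Without intervention: Z_2 = 0 if Z_1 >= 3 else -1  [with Z_1=4]  = 0; Z_3 = -2*Z_1 - 2  [with Z_1=4]  = -10; Z_4 = 2*Z_1 + 2*Z_3 + Z_2  [with Z_1=4, Z_3=-10, Z_2=0]  = -12; Z_5 = Z_2 + 2*Z_4 + Z_3  [with Z_2=0, Z_4=-12, Z_3=-10]  = -34.
Change = -49 − (-34) = -15.

-15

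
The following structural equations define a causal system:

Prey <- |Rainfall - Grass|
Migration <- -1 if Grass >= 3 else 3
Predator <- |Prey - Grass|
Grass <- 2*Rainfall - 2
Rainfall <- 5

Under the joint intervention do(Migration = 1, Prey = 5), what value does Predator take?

3

Under do(Migration = 1, Prey = 5), each intervened variable's structural equation is replaced by its fixed value.
Grass = 2*Rainfall - 2  [with Rainfall=5]  = 8
Predator = |Prey - Grass|  [with Prey=5, Grass=8]  = 3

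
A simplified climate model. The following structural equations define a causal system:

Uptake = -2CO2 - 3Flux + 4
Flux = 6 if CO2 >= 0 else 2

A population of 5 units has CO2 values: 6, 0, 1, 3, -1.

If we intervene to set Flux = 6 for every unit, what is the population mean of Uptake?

-17.6

The intervention sets Flux=6 in all 5 units regardless of CO2. Recomputing Uptake per unit gives -26, -14, -16, -20, -12; average -17.6.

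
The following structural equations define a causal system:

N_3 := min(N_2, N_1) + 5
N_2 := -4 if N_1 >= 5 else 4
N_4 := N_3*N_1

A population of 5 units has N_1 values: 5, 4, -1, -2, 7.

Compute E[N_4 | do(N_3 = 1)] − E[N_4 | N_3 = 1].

-3.4

Every unit gets N_3=1 under the intervention. N_4 values become 5, 4, -1, -2, 7; E[N_4|do(N_3=1)] = 2.6.
E[N_4|N_3=1] averages over only the 2 units with N_3=1 (N_1 = 5, 7): N_4 = 5, 7, mean 6.
Difference = 2.6 − 6 = -3.4.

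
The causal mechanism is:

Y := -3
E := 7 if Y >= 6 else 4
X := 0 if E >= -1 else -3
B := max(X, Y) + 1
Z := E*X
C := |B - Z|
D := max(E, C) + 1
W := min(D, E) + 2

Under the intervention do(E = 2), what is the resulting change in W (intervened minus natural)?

do(E=2) replaces the equation E := 7 if Y >= 6 else 4 with the constant E = 2.
X = 0 if E >= -1 else -3  [with E=2]  = 0
B = max(X, Y) + 1  [with X=0, Y=-3]  = 1
Z = E*X  [with E=2, X=0]  = 0
C = |B - Z|  [with B=1, Z=0]  = 1
D = max(E, C) + 1  [with E=2, C=1]  = 3
W = min(D, E) + 2  [with D=3, E=2]  = 4
Without intervention: E = 7 if Y >= 6 else 4  [with Y=-3]  = 4; X = 0 if E >= -1 else -3  [with E=4]  = 0; B = max(X, Y) + 1  [with X=0, Y=-3]  = 1; Z = E*X  [with E=4, X=0]  = 0; C = |B - Z|  [with B=1, Z=0]  = 1; D = max(E, C) + 1  [with E=4, C=1]  = 5; W = min(D, E) + 2  [with D=5, E=4]  = 6.
Change = 4 − 6 = -2.

-2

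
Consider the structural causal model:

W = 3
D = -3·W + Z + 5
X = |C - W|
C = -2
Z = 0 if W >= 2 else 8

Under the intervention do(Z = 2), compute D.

Intervening sets Z = 2 and removes its equation (Z = 0 if W >= 2 else 8).
D = -3·W + Z + 5  [with W=3, Z=2]  = -2

-2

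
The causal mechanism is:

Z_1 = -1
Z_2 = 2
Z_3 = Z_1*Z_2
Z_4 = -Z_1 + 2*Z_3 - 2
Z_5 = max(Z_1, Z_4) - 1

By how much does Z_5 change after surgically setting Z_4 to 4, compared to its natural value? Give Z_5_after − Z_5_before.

Intervening sets Z_4 = 4 and removes its equation (Z_4 = -Z_1 + 2*Z_3 - 2).
Z_5 = max(Z_1, Z_4) - 1  [with Z_1=-1, Z_4=4]  = 3
Without intervention: Z_3 = Z_1*Z_2  [with Z_1=-1, Z_2=2]  = -2; Z_4 = -Z_1 + 2*Z_3 - 2  [with Z_1=-1, Z_3=-2]  = -5; Z_5 = max(Z_1, Z_4) - 1  [with Z_1=-1, Z_4=-5]  = -2.
Change = 3 − (-2) = 5.

5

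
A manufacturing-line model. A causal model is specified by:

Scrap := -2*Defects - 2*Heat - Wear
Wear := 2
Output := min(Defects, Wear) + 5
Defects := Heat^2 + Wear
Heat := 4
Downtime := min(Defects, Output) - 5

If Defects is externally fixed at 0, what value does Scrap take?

The intervention breaks the incoming arrows to Defects: Defects := Heat^2 + Wear no longer applies, and Defects = 0.
Scrap = -2*Defects - 2*Heat - Wear  [with Defects=0, Heat=4, Wear=2]  = -10

-10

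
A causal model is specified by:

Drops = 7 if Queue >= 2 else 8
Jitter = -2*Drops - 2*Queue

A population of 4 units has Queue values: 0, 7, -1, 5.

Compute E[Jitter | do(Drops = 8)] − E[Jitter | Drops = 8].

-6.5

Under do(Drops=8), Drops's equation is replaced by Drops=8 for every unit. Per-unit Jitter: -16, -30, -14, -26. Mean = -21.5.
E[Jitter|Drops=8] averages over only the 2 units with Drops=8 (Queue = 0, -1): Jitter = -16, -14, mean -15.
Difference = -21.5 − (-15) = -6.5.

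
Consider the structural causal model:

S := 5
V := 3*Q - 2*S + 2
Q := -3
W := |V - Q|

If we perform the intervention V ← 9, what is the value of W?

12

The intervention breaks the incoming arrows to V: V := 3*Q - 2*S + 2 no longer applies, and V = 9.
W = |V - Q|  [with V=9, Q=-3]  = 12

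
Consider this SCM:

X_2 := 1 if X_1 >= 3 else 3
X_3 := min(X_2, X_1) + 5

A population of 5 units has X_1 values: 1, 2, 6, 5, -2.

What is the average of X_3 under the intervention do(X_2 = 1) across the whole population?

do(X_2=1) breaks X_2's dependence on X_1. With X_2=1 fixed, X_3 across the units is 6, 6, 6, 6, 3, mean 5.4.

5.4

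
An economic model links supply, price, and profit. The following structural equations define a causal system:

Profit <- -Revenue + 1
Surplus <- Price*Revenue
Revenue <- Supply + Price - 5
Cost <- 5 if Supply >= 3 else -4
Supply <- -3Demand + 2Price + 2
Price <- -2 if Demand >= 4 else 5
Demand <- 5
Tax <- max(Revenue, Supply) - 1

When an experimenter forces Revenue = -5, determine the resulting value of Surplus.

do(Revenue=-5) replaces the equation Revenue <- Supply + Price - 5 with the constant Revenue = -5.
Price = -2 if Demand >= 4 else 5  [with Demand=5]  = -2
Surplus = Price*Revenue  [with Price=-2, Revenue=-5]  = 10

10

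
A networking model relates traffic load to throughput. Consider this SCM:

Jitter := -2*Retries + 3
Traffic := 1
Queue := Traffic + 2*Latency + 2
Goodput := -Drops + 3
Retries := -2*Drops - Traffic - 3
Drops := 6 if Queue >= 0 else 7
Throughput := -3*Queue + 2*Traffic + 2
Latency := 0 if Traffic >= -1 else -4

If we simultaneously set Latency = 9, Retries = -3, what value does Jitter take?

9

Setting Latency = 9, Retries = -3 by intervention discards those variables' equations.
Jitter = -2*Retries + 3  [with Retries=-3]  = 9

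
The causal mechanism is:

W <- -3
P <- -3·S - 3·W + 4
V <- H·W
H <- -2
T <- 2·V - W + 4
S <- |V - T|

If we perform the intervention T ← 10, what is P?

1

Under do(T=10), the mechanism T <- 2·V - W + 4 is discarded; T is fixed at 10.
V = H·W  [with H=-2, W=-3]  = 6
S = |V - T|  [with V=6, T=10]  = 4
P = -3·S - 3·W + 4  [with S=4, W=-3]  = 1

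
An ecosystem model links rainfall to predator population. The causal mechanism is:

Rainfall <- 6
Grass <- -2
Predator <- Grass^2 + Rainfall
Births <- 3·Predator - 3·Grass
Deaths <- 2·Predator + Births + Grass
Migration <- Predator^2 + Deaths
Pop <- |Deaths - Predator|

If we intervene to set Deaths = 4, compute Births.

The intervention breaks the incoming arrows to Deaths: Deaths <- 2·Predator + Births + Grass no longer applies, and Deaths = 4.
Since Births is not a descendant of the intervened variable, it is unaffected.
Predator = Grass^2 + Rainfall  [with Grass=-2, Rainfall=6]  = 10
Births = 3·Predator - 3·Grass  [with Predator=10, Grass=-2]  = 36

36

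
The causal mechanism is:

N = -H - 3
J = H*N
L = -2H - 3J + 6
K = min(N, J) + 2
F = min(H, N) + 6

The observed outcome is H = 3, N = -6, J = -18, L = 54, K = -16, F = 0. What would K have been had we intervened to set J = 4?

do(J=4) replaces the equation J = H*N with the constant J = 4.
N = -H - 3  [with H=3]  = -6
K = min(N, J) + 2  [with N=-6, J=4]  = -4

-4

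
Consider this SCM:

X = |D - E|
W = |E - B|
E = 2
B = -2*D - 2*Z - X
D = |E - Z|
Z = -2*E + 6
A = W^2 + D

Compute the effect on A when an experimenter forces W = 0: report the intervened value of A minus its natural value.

Intervening sets W = 0 and removes its equation (W = |E - B|).
Z = -2*E + 6  [with E=2]  = 2
D = |E - Z|  [with E=2, Z=2]  = 0
A = W^2 + D  [with W=0, D=0]  = 0
Without intervention: Z = -2*E + 6  [with E=2]  = 2; D = |E - Z|  [with E=2, Z=2]  = 0; X = |D - E|  [with D=0, E=2]  = 2; B = -2*D - 2*Z - X  [with D=0, Z=2, X=2]  = -6; W = |E - B|  [with E=2, B=-6]  = 8; A = W^2 + D  [with W=8, D=0]  = 64.
Change = 0 − 64 = -64.

-64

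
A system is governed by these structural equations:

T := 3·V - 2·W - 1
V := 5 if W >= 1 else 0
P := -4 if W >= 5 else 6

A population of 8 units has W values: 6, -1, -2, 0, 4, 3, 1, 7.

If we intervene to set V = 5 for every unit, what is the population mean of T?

9.5

Under do(V=5), V's equation is replaced by V=5 for every unit. Per-unit T: 2, 16, 18, 14, 6, 8, 12, 0. Mean = 9.5.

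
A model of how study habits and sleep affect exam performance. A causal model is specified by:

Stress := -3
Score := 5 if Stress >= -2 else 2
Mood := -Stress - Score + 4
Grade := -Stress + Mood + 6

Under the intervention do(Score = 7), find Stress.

-3

Under do(Score=7), the mechanism Score := 5 if Stress >= -2 else 2 is discarded; Score is fixed at 7.
Stress is not downstream of the intervention, so its value is determined by the original equations.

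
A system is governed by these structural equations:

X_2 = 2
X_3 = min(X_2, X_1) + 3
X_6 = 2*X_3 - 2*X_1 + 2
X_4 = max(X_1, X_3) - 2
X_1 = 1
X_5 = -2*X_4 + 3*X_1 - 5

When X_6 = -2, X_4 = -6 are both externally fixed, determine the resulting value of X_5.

10

Setting X_6 = -2, X_4 = -6 by intervention discards those variables' equations.
X_5 = -2*X_4 + 3*X_1 - 5  [with X_4=-6, X_1=1]  = 10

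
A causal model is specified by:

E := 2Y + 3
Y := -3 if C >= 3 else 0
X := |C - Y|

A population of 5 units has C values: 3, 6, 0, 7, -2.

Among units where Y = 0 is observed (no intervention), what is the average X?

Observing Y=0 restricts to units where Y's equation naturally yields 0: C ∈ {0, -2}. In that subpopulation X = 0, 2, mean 1.

1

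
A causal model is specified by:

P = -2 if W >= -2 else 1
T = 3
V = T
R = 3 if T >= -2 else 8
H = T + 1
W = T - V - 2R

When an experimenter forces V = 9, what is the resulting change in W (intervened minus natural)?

-6

do(V=9) replaces the equation V = T with the constant V = 9.
R = 3 if T >= -2 else 8  [with T=3]  = 3
W = T - V - 2R  [with T=3, V=9, R=3]  = -12
Without intervention: V = T  [with T=3]  = 3; R = 3 if T >= -2 else 8  [with T=3]  = 3; W = T - V - 2R  [with T=3, V=3, R=3]  = -6.
Change = -12 − (-6) = -6.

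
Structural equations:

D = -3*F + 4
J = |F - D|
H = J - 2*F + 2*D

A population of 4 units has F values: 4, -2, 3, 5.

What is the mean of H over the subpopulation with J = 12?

12

Observing J=12 restricts to units where J's equation naturally yields 12: F ∈ {4, -2}. In that subpopulation H = -12, 36, mean 12.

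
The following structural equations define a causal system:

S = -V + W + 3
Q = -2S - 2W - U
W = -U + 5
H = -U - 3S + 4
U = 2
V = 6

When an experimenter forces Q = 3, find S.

The intervention breaks the incoming arrows to Q: Q = -2S - 2W - U no longer applies, and Q = 3.
Since S is not a descendant of the intervened variable, it is unaffected.
W = -U + 5  [with U=2]  = 3
S = -V + W + 3  [with V=6, W=3]  = 0

0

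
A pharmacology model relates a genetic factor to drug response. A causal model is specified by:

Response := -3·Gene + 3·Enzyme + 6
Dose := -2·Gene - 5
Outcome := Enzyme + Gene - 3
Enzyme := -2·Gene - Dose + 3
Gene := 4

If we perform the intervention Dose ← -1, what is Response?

Under do(Dose=-1), the mechanism Dose := -2·Gene - 5 is discarded; Dose is fixed at -1.
Enzyme = -2·Gene - Dose + 3  [with Gene=4, Dose=-1]  = -4
Response = -3·Gene + 3·Enzyme + 6  [with Gene=4, Enzyme=-4]  = -18

-18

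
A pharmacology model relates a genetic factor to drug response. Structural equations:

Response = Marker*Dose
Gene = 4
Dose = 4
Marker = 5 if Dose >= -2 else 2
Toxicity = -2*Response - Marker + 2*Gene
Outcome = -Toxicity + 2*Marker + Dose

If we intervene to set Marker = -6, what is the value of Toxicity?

62

do(Marker=-6) replaces the equation Marker = 5 if Dose >= -2 else 2 with the constant Marker = -6.
Response = Marker*Dose  [with Marker=-6, Dose=4]  = -24
Toxicity = -2*Response - Marker + 2*Gene  [with Response=-24, Marker=-6, Gene=4]  = 62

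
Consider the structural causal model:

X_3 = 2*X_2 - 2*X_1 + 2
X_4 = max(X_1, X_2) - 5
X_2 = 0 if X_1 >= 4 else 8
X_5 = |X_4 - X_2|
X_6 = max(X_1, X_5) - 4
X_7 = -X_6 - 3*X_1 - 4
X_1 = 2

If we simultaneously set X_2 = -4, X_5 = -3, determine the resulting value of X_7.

-8

The joint intervention fixes X_2 = -4, X_5 = -3, removing each variable's own equation.
X_6 = max(X_1, X_5) - 4  [with X_1=2, X_5=-3]  = -2
X_7 = -X_6 - 3*X_1 - 4  [with X_6=-2, X_1=2]  = -8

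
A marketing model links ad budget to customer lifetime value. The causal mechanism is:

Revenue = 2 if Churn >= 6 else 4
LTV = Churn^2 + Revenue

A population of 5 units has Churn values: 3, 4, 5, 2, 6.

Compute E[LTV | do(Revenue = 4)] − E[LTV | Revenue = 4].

Every unit gets Revenue=4 under the intervention. LTV values become 13, 20, 29, 8, 40; E[LTV|do(Revenue=4)] = 22.
Conditioning on Revenue=4 selects the 4 unit(s) with Churn ∈ {3, 4, 5, 2}. Their LTV values: 13, 20, 29, 8. Mean = 17.5.
Difference = 22 − 17.5 = 4.5.

4.5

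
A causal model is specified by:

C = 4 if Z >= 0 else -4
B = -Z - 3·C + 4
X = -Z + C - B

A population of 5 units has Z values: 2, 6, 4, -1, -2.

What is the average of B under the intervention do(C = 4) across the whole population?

-9.8

do(C=4) breaks C's dependence on Z. With C=4 fixed, B across the units is -10, -14, -12, -7, -6, mean -9.8.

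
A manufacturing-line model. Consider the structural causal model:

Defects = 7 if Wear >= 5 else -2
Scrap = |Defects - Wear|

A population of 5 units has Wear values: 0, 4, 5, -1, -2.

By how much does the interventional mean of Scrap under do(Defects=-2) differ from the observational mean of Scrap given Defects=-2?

Under do(Defects=-2), Defects's equation is replaced by Defects=-2 for every unit. Per-unit Scrap: 2, 6, 7, 1, 0. Mean = 3.2.
E[Scrap|Defects=-2] averages over only the 4 units with Defects=-2 (Wear = 0, 4, -1, -2): Scrap = 2, 6, 1, 0, mean 2.25.
Difference = 3.2 − 2.25 = 0.95.

0.95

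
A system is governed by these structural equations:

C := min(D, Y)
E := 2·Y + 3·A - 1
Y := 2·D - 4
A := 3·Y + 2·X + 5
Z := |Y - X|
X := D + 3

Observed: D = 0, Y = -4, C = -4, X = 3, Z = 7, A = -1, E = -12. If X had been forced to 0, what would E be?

-30

The intervention breaks the incoming arrows to X: X := D + 3 no longer applies, and X = 0.
Y = 2·D - 4  [with D=0]  = -4
A = 3·Y + 2·X + 5  [with Y=-4, X=0]  = -7
E = 2·Y + 3·A - 1  [with Y=-4, A=-7]  = -30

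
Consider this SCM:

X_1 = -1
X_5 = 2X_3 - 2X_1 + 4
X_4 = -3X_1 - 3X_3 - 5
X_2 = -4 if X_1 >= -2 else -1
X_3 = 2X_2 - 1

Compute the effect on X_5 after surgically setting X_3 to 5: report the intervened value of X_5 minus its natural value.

28

do(X_3=5) replaces the equation X_3 = 2X_2 - 1 with the constant X_3 = 5.
X_5 = 2X_3 - 2X_1 + 4  [with X_3=5, X_1=-1]  = 16
Without intervention: X_2 = -4 if X_1 >= -2 else -1  [with X_1=-1]  = -4; X_3 = 2X_2 - 1  [with X_2=-4]  = -9; X_5 = 2X_3 - 2X_1 + 4  [with X_3=-9, X_1=-1]  = -12.
Change = 16 − (-12) = 28.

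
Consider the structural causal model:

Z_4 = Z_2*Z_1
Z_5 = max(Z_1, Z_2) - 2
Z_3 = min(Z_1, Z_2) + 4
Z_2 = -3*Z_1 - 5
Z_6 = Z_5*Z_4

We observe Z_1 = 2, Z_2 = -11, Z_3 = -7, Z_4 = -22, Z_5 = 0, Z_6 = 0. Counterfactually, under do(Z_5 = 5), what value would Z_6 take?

The intervention breaks the incoming arrows to Z_5: Z_5 = max(Z_1, Z_2) - 2 no longer applies, and Z_5 = 5.
Z_2 = -3*Z_1 - 5  [with Z_1=2]  = -11
Z_4 = Z_2*Z_1  [with Z_2=-11, Z_1=2]  = -22
Z_6 = Z_5*Z_4  [with Z_5=5, Z_4=-22]  = -110

-110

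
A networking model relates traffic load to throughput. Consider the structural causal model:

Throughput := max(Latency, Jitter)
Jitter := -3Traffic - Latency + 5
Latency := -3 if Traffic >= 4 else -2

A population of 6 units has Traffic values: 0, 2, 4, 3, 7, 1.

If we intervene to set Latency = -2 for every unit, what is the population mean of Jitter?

-1.5

Under do(Latency=-2), Latency's equation is replaced by Latency=-2 for every unit. Per-unit Jitter: 7, 1, -5, -2, -14, 4. Mean = -1.5.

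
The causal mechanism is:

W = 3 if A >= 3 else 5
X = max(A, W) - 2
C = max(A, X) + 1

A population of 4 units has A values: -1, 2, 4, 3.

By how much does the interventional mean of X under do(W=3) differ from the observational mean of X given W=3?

-0.25

The intervention sets W=3 in all 4 units regardless of A. Recomputing X per unit gives 1, 1, 2, 1; average 1.25.
Observing W=3 restricts to units where W's equation naturally yields 3: A ∈ {4, 3}. In that subpopulation X = 2, 1, mean 1.5.
Difference = 1.25 − 1.5 = -0.25.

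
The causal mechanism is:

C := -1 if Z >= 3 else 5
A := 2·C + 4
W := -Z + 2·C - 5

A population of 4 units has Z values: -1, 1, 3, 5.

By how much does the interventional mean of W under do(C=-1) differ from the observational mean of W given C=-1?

2

do(C=-1) breaks C's dependence on Z. With C=-1 fixed, W across the units is -6, -8, -10, -12, mean -9.
Observing C=-1 restricts to units where C's equation naturally yields -1: Z ∈ {3, 5}. In that subpopulation W = -10, -12, mean -11.
Difference = -9 − (-11) = 2.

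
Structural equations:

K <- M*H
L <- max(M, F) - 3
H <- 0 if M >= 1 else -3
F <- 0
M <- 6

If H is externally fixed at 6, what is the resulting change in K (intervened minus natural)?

36

Intervening sets H = 6 and removes its equation (H <- 0 if M >= 1 else -3).
K = M*H  [with M=6, H=6]  = 36
Without intervention: H = 0 if M >= 1 else -3  [with M=6]  = 0; K = M*H  [with M=6, H=0]  = 0.
Change = 36 − 0 = 36.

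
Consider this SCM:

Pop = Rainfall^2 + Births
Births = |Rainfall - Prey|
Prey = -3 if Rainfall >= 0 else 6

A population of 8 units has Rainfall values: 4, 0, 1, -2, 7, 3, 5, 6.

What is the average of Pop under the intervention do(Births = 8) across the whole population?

25.5

The intervention sets Births=8 in all 8 units regardless of Rainfall. Recomputing Pop per unit gives 24, 8, 9, 12, 57, 17, 33, 44; average 25.5.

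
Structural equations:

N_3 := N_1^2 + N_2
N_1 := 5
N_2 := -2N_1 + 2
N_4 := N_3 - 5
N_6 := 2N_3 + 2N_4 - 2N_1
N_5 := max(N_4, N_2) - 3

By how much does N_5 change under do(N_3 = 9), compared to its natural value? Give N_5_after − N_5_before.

-8

do(N_3=9) replaces the equation N_3 := N_1^2 + N_2 with the constant N_3 = 9.
N_2 = -2N_1 + 2  [with N_1=5]  = -8
N_4 = N_3 - 5  [with N_3=9]  = 4
N_5 = max(N_4, N_2) - 3  [with N_4=4, N_2=-8]  = 1
Without intervention: N_2 = -2N_1 + 2  [with N_1=5]  = -8; N_3 = N_1^2 + N_2  [with N_1=5, N_2=-8]  = 17; N_4 = N_3 - 5  [with N_3=17]  = 12; N_5 = max(N_4, N_2) - 3  [with N_4=12, N_2=-8]  = 9.
Change = 1 − 9 = -8.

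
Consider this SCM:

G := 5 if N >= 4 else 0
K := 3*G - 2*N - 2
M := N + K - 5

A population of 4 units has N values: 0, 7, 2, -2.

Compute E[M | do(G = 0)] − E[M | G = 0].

Every unit gets G=0 under the intervention. M values become -7, -14, -9, -5; E[M|do(G=0)] = -8.75.
E[M|G=0] averages over only the 3 units with G=0 (N = 0, 2, -2): M = -7, -9, -5, mean -7.
Difference = -8.75 − (-7) = -1.75.

-1.75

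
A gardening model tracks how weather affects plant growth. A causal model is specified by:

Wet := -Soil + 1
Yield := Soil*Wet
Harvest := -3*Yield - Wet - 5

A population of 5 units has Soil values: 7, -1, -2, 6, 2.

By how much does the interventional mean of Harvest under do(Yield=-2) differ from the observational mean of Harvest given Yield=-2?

1.9

The intervention sets Yield=-2 in all 5 units regardless of Soil. Recomputing Harvest per unit gives 7, -1, -2, 6, 2; average 2.4.
E[Harvest|Yield=-2] averages over only the 2 units with Yield=-2 (Soil = -1, 2): Harvest = -1, 2, mean 0.5.
Difference = 2.4 − 0.5 = 1.9.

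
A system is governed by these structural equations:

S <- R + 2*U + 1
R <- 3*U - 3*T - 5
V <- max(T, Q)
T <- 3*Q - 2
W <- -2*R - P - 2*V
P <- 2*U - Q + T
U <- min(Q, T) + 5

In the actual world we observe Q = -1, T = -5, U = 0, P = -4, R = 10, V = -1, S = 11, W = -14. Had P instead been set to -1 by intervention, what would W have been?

do(P=-1) replaces the equation P <- 2*U - Q + T with the constant P = -1.
T = 3*Q - 2  [with Q=-1]  = -5
U = min(Q, T) + 5  [with Q=-1, T=-5]  = 0
R = 3*U - 3*T - 5  [with U=0, T=-5]  = 10
V = max(T, Q)  [with T=-5, Q=-1]  = -1
W = -2*R - P - 2*V  [with R=10, P=-1, V=-1]  = -17

-17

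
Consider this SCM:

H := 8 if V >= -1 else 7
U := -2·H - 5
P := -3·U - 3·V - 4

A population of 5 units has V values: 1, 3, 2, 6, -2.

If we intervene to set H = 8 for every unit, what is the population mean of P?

do(H=8) breaks H's dependence on V. With H=8 fixed, P across the units is 56, 50, 53, 41, 65, mean 53.

53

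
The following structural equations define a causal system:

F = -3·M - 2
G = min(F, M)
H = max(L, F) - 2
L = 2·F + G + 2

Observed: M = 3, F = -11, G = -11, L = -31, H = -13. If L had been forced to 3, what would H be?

1

Intervening sets L = 3 and removes its equation (L = 2·F + G + 2).
F = -3·M - 2  [with M=3]  = -11
H = max(L, F) - 2  [with L=3, F=-11]  = 1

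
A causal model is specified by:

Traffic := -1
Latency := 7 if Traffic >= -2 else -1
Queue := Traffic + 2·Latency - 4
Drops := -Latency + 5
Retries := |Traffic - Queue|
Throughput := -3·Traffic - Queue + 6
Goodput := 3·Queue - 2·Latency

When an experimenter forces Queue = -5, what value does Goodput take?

The intervention breaks the incoming arrows to Queue: Queue := Traffic + 2·Latency - 4 no longer applies, and Queue = -5.
Latency = 7 if Traffic >= -2 else -1  [with Traffic=-1]  = 7
Goodput = 3·Queue - 2·Latency  [with Queue=-5, Latency=7]  = -29

-29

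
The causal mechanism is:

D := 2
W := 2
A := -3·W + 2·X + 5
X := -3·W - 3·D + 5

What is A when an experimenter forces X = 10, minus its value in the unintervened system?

34

The intervention breaks the incoming arrows to X: X := -3·W - 3·D + 5 no longer applies, and X = 10.
A = -3·W + 2·X + 5  [with W=2, X=10]  = 19
Without intervention: X = -3·W - 3·D + 5  [with W=2, D=2]  = -7; A = -3·W + 2·X + 5  [with W=2, X=-7]  = -15.
Change = 19 − (-15) = 34.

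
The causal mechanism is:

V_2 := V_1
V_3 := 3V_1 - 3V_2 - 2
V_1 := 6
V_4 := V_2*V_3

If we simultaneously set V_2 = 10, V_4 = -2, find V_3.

-14

The joint intervention fixes V_2 = 10, V_4 = -2, removing each variable's own equation.
V_3 = 3V_1 - 3V_2 - 2  [with V_1=6, V_2=10]  = -14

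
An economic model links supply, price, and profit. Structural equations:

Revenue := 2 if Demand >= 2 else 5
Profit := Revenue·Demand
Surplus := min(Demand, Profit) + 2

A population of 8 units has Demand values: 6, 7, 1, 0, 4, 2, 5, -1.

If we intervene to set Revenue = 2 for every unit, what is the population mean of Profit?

do(Revenue=2) breaks Revenue's dependence on Demand. With Revenue=2 fixed, Profit across the units is 12, 14, 2, 0, 8, 4, 10, -2, mean 6.

6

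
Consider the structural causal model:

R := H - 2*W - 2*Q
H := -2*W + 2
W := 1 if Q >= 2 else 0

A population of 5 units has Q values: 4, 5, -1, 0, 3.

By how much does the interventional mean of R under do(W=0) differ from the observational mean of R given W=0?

-5.4

Under do(W=0), W's equation is replaced by W=0 for every unit. Per-unit R: -6, -8, 4, 2, -4. Mean = -2.4.
Conditioning on W=0 selects the 2 unit(s) with Q ∈ {-1, 0}. Their R values: 4, 2. Mean = 3.
Difference = -2.4 − 3 = -5.4.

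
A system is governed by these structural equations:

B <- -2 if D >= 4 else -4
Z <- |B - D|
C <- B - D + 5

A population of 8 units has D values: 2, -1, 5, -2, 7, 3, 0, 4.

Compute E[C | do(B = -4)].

-1.25

Under do(B=-4), B's equation is replaced by B=-4 for every unit. Per-unit C: -1, 2, -4, 3, -6, -2, 1, -3. Mean = -1.25.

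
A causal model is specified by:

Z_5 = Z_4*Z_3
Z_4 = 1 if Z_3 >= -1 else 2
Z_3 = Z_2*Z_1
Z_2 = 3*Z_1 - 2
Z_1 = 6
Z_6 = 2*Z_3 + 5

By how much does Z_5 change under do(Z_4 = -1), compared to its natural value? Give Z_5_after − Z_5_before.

Intervening sets Z_4 = -1 and removes its equation (Z_4 = 1 if Z_3 >= -1 else 2).
Z_2 = 3*Z_1 - 2  [with Z_1=6]  = 16
Z_3 = Z_2*Z_1  [with Z_2=16, Z_1=6]  = 96
Z_5 = Z_4*Z_3  [with Z_4=-1, Z_3=96]  = -96
Without intervention: Z_2 = 3*Z_1 - 2  [with Z_1=6]  = 16; Z_3 = Z_2*Z_1  [with Z_2=16, Z_1=6]  = 96; Z_4 = 1 if Z_3 >= -1 else 2  [with Z_3=96]  = 1; Z_5 = Z_4*Z_3  [with Z_4=1, Z_3=96]  = 96.
Change = -96 − 96 = -192.

-192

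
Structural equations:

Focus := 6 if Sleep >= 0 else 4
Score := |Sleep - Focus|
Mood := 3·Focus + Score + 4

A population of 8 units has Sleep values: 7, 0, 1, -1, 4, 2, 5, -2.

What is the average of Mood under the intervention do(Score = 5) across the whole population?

Every unit gets Score=5 under the intervention. Mood values become 27, 27, 27, 21, 27, 27, 27, 21; E[Mood|do(Score=5)] = 25.5.

25.5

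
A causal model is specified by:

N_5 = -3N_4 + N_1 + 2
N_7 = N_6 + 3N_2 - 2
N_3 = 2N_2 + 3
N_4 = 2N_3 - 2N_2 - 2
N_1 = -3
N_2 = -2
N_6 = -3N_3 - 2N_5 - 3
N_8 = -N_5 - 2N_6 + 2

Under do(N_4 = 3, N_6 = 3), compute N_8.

6

Under do(N_4 = 3, N_6 = 3), each intervened variable's structural equation is replaced by its fixed value.
N_5 = -3N_4 + N_1 + 2  [with N_4=3, N_1=-3]  = -10
N_8 = -N_5 - 2N_6 + 2  [with N_5=-10, N_6=3]  = 6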